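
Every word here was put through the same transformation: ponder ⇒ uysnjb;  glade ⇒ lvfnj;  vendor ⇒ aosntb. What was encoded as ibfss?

Shifts by position in ponder: pos 0: p→u (+5), pos 1: o→y (+10), pos 2: n→s (+5), pos 3: d→n (+10) — repeating every 2. A repeating key of period 2 is used — shifts +5, +10 over and over.
Reversing it on ibfss: i−5=d, b−10=r, f−5=a, s−10=i, s−5=n.

drain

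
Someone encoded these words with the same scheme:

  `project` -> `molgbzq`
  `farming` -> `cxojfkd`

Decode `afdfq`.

Compare letters: p→m is +23, r→o is +23, o→l is +23 — a constant shift. This is a Caesar cipher with shift 23.
Undoing it on afdfq: a−23=d, f−23=i, d−23=g, f−23=i, q−23=t.

digit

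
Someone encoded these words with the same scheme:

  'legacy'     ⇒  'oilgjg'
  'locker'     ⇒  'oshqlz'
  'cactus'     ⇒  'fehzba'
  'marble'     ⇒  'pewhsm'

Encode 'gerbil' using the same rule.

jiwhpt

In legacy: l→o is +3, e→i is +4, g→l is +5, a→g is +6 — the shift increases by 1 each position. Each letter shifts forward by (position + 3), i.e. 3, 4, 5, … — the shift grows by one for each successive letter.
On gerbil: g+3=j, e+4=i, r+5=w, b+6=h, i+7=p, l+8=t.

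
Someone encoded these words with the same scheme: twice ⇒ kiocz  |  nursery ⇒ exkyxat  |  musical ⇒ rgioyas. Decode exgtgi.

The output letters match the input read backwards, each shifted +6: twice reversed is eciwt. Read the word backwards and shift each letter +6.
Reversing it on exgtgi: shift back: e−6=y, x−6=r, g−6=a, t−6=n, g−6=a, i−6=c → yranac; then reverse → canary.

canary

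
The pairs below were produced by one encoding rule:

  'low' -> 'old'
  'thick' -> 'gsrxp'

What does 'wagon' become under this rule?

Letters are reflected about the middle of the alphabet (position → 25−position): Atbash.
For wagon: w↔d, a↔z, g↔t, o↔l, n↔m.

dztlm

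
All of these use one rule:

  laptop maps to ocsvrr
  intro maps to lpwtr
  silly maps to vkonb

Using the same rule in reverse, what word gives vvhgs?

A repeating key of period 2 is used — shifts +3, +2 over and over.
Undoing it on vvhgs: v−3=s, v−2=t, h−3=e, g−2=e, s−3=p.

steep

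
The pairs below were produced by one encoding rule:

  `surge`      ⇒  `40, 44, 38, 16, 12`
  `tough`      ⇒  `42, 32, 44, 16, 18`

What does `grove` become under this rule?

Each letter becomes 2×(its alphabet position, a=1..z=26) + 2.
Applying it to grove: g=7→16, r=18→38, o=15→32, v=22→46, e=5→12.

16, 38, 32, 46, 12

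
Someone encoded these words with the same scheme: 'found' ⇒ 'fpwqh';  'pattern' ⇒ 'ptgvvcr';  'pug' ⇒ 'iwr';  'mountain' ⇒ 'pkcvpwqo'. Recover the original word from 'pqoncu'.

salmon

The output letters match the input read backwards, each shifted +2: found reversed is dnuof. The word is reversed, then every letter is shifted forward by 2.
Undoing it on pqoncu: shift back: p−2=n, q−2=o, o−2=m, n−2=l, c−2=a, u−2=s → nomlas; then reverse → salmon.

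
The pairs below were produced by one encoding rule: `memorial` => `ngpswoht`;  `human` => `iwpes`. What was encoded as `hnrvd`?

In memorial: m→n is +1, e→g is +2, m→p is +3, o→s is +4 — the shift increases by 1 each position. The shift increases by 1 at each position, starting from +1: 1, 2, 3, ….
Decoding hnrvd: h−1=g, n−2=l, r−3=o, v−4=r, d−5=y.

glory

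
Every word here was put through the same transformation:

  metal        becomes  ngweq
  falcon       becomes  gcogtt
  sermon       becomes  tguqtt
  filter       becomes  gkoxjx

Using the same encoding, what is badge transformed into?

ccgkj

Letter i (0-indexed) is shifted by i+1, so successive shifts are 1, 2, 3, ….
For badge: b+1=c, a+2=c, d+3=g, g+4=k, e+5=j.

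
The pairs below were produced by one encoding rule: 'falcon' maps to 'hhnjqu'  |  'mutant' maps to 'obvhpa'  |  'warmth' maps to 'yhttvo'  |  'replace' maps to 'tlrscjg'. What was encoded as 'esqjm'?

clock

Shifts by position in falcon: pos 0: f→h (+2), pos 1: a→h (+7), pos 2: l→n (+2), pos 3: c→j (+7) — repeating every 2. It's a Vigenère-style cipher with numeric key [2,7]: position i shifts by key[i mod 2].
Reversing it on esqjm: e−2=c, s−7=l, q−2=o, j−7=c, m−2=k.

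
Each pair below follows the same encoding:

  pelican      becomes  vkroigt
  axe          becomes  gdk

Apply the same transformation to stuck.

yzaiq

Every letter moves 6 places later in the alphabet, wrapping around z→a.
For stuck: s+6=y, t+6=z, u+6=a, c+6=i, k+6=q.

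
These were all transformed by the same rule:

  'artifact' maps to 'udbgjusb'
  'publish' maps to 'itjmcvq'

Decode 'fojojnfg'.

Read the word backwards and shift each letter +1.
Undoing it on fojojnfg: shift back: f−1=e, o−1=n, j−1=i, o−1=n, j−1=i, n−1=m, f−1=e, g−1=f → eninimef; then reverse → feminine.

feminine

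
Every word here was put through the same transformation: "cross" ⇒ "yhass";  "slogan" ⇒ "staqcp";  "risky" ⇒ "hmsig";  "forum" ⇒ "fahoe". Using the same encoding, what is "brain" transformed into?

c(2)→y(24) and r(17)→h(7) fit y≡11x+2 (mod 26); the inverse of 11 mod 26 is 19. This is an affine cipher: with a=0,…,z=25, each position x becomes (11x+2) mod 26.
On brain: b(1)→11·1+2≡13=n; r(17)→11·17+2≡7=h; a(0)→11·0+2≡2=c; i(8)→11·8+2≡12=m; n(13)→11·13+2≡15=p (all mod 26).

nhcmp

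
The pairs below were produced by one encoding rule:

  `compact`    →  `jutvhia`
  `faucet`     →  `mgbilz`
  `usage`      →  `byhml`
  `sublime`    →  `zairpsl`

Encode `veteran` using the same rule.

The shifts repeat in a cycle of length 2: positions 0,1,… shift by +7, +6, then the pattern repeats.
On veteran: v+7=c, e+6=k, t+7=a, e+6=k, r+7=y, a+6=g, n+7=u.

ckakygu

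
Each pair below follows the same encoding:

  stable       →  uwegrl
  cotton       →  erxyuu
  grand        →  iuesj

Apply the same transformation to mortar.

In stable: s→u is +2, t→w is +3, a→e is +4, b→g is +5 — the shift increases by 1 each position. Each letter shifts forward by (position + 2), i.e. 2, 3, 4, … — the shift grows by one for each successive letter.
For mortar: m+2=o, o+3=r, r+4=v, t+5=y, a+6=g, r+7=y.

orvygy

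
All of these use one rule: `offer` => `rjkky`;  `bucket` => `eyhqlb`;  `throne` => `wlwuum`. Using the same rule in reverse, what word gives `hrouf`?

enjoy

In offer: o→r is +3, f→j is +4, f→k is +5, e→k is +6 — the shift increases by 1 each position. Letter i (0-indexed) is shifted by i+3, so successive shifts are 3, 4, 5, ….
Reversing it on hrouf: h−3=e, r−4=n, o−5=j, u−6=o, f−7=y.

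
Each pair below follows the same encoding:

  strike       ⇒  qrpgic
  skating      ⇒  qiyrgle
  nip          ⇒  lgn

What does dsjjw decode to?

fully

This is a Caesar cipher with shift 24.
Reversing it on dsjjw: d−24=f, s−24=u, j−24=l, j−24=l, w−24=y.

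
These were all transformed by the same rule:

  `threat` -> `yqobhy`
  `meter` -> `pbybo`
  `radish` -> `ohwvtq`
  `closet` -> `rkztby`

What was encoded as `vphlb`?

t(19)→y(24) and h(7)→q(16) fit y≡5x+7 (mod 26); the inverse of 5 mod 26 is 21. Each letter's alphabet position (a=0..z=25) is mapped through 5·x+7 mod 26 — an affine cipher.
Reversing it on vphlb: v(21)→21·(21−7)≡8=i; p(15)→21·(15−7)≡12=m; h(7)→21·(7−7)≡0=a; l(11)→21·(11−7)≡6=g; b(1)→21·(1−7)≡4=e (all mod 26).

image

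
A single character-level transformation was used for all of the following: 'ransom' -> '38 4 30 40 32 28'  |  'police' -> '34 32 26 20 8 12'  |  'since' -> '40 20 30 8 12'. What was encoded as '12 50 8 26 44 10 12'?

exclude

Each letter becomes 2×(its alphabet position, a=1..z=26) + 2.
Reversing it on 12 50 8 26 44 10 12: 12→(12−2)÷2=5=e, 50→(50−2)÷2=24=x, 8→(8−2)÷2=3=c, 26→(26−2)÷2=12=l, 44→(44−2)÷2=21=u, 10→(10−2)÷2=4=d, 12→(12−2)÷2=5=e.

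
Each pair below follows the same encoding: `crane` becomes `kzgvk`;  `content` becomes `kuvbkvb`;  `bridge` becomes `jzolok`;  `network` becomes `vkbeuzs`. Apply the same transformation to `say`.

agg

The shift depends on letter class: consonant c→k is +8, but vowel a→g is +6. Two shifts are in play — +6 for a/e/i/o/u, +8 for every other letter.
For say: s(cons)+8=a, a(vowel)+6=g, y(cons)+8=g.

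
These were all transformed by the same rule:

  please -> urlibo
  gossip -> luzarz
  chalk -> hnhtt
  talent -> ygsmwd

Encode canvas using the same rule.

In please: p→u is +5, l→r is +6, e→l is +7, a→i is +8 — the shift increases by 1 each position. Letter i (0-indexed) is shifted by i+5, so successive shifts are 5, 6, 7, ….
Applying it to canvas: c+5=h, a+6=g, n+7=u, v+8=d, a+9=j, s+10=c.

hgudjc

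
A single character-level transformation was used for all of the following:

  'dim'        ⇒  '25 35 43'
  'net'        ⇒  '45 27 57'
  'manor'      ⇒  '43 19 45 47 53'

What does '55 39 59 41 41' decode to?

skull

d(#4)→25 and i(#9)→35: differences scale by 2, so n = 2·pos + 17. Each letter becomes 2×(its alphabet position, a=1..z=26) + 17.
Decoding 55 39 59 41 41: 55→(55−17)÷2=19=s, 39→(39−17)÷2=11=k, 59→(59−17)÷2=21=u, 41→(41−17)÷2=12=l, 41→(41−17)÷2=12=l.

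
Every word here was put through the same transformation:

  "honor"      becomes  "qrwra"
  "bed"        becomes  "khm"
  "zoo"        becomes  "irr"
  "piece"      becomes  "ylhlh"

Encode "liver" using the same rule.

uleha

The shift depends on letter class: consonant h→q is +9, but vowel o→r is +3. The rule splits by letter class: vowels +3, consonants +9.
On liver: l(cons)+9=u, i(vowel)+3=l, v(cons)+9=e, e(vowel)+3=h, r(cons)+9=a.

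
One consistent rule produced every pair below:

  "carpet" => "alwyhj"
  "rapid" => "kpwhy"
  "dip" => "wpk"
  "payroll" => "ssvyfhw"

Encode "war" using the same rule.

yhd

The output letters match the input read backwards, each shifted +7: carpet reversed is teprac. The word is reversed, then every letter is shifted forward by 7.
For war: reverse → raw; then shift: r+7=y, a+7=h, w+7=d.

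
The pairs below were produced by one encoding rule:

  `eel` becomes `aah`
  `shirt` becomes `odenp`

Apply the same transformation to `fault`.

bwqhp

Compare letters: e→a is +22, e→a is +22, l→h is +22 — a constant shift. It's a constant shift of +22 (ROT22).
On fault: f+22=b, a+22=w, u+22=q, l+22=h, t+22=p.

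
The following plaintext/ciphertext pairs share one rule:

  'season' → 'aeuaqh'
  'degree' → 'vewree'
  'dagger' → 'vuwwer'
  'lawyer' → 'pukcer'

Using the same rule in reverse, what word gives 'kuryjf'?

s(18)→a(0) and e(4)→e(4) fit y≡9x+20 (mod 26); the inverse of 9 mod 26 is 3. Each letter's alphabet position (a=0..z=25) is mapped through 9·x+20 mod 26 — an affine cipher.
Decoding kuryjf: k(10)→3·(10−20)≡22=w; u(20)→3·(20−20)≡0=a; r(17)→3·(17−20)≡17=r; y(24)→3·(24−20)≡12=m; j(9)→3·(9−20)≡19=t; f(5)→3·(5−20)≡7=h (all mod 26).

warmth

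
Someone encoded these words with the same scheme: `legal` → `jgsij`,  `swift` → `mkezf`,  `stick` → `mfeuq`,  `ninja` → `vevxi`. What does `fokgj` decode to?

towel

l(11)→j(9) and e(4)→g(6) fit y≡19x+8 (mod 26); the inverse of 19 mod 26 is 11. Treating letters as 0–25, the rule is x ↦ 19x + 8 (mod 26).
Decoding fokgj: f(5)→11·(5−8)≡19=t; o(14)→11·(14−8)≡14=o; k(10)→11·(10−8)≡22=w; g(6)→11·(6−8)≡4=e; j(9)→11·(9−8)≡11=l (all mod 26).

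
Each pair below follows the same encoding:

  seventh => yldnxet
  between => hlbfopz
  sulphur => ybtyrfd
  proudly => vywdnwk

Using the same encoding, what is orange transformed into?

uyiwqp

In seventh: s→y is +6, e→l is +7, v→d is +8, e→n is +9 — the shift increases by 1 each position. Each letter shifts forward by (position + 6), i.e. 6, 7, 8, … — the shift grows by one for each successive letter.
On orange: o+6=u, r+7=y, a+8=i, n+9=w, g+10=q, e+11=p.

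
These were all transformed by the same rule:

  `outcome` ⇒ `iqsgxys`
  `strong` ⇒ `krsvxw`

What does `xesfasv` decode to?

rowboat

Read the word backwards and shift each letter +4.
Undoing it on xesfasv: shift back: x−4=t, e−4=a, s−4=o, f−4=b, a−4=w, s−4=o, v−4=r → taobwor; then reverse → rowboat.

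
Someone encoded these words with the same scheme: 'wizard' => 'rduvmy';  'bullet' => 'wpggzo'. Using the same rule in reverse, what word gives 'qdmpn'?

Compare letters: w→r is +21, i→d is +21, z→u is +21 — a constant shift. It's a constant shift of +21 (ROT21).
Reversing it on qdmpn: q−21=v, d−21=i, m−21=r, p−21=u, n−21=s.

virus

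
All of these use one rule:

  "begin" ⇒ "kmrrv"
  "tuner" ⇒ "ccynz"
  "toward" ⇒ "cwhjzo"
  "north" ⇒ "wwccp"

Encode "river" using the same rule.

aqgnz

Shifts by position in begin: pos 0: b→k (+9), pos 1: e→m (+8), pos 2: g→r (+11), pos 3: i→r (+9), pos 4: n→v (+8) — repeating every 3. It's a Vigenère-style cipher with numeric key [9,8,11]: position i shifts by key[i mod 3].
For river: r+9=a, i+8=q, v+11=g, e+9=n, r+8=z.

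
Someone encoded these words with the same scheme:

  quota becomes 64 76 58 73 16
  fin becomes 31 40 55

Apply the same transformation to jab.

q(#17)→64 and u(#21)→76: differences scale by 3, so n = 3·pos + 13. Each letter becomes 3×(its alphabet position, a=1..z=26) + 13.
Applying it to jab: j=10→43, a=1→16, b=2→19.

43 16 19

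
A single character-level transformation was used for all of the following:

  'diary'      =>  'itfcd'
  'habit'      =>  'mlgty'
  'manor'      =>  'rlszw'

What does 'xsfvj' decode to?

Shifts by position in diary: pos 0: d→i (+5), pos 1: i→t (+11), pos 2: a→f (+5), pos 3: r→c (+11) — repeating every 2. It's a Vigenère-style cipher with numeric key [5,11]: position i shifts by key[i mod 2].
Reversing it on xsfvj: x−5=s, s−11=h, f−5=a, v−11=k, j−5=e.

shake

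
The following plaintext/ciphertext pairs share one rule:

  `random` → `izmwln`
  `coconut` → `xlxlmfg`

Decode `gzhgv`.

taste

Letters are reflected about the middle of the alphabet (position → 25−position): Atbash.
Reversing it on gzhgv: g↔t, z↔a, h↔s, g↔t, v↔e.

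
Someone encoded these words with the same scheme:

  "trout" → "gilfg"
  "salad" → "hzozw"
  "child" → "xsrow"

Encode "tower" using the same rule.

gldvi

Each pair mirrors across the alphabet (t↔g, r↔i, o↔l): positions sum to 25. Each letter is replaced by its mirror in the alphabet: a↔z, b↔y, c↔x, and so on (the Atbash cipher).
On tower: t↔g, o↔l, w↔d, e↔v, r↔i.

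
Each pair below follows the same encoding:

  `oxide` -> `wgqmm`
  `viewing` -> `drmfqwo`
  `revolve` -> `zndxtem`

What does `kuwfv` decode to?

A repeating key of period 2 is used — shifts +8, +9 over and over.
Undoing it on kuwfv: k−8=c, u−9=l, w−8=o, f−9=w, v−8=n.

clown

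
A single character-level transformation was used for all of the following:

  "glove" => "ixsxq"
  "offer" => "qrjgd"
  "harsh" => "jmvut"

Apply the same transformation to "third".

vtmtp

A repeating key of period 3 is used — shifts +2, +12, +4 over and over.
Applying it to third: t+2=v, h+12=t, i+4=m, r+2=t, d+12=p.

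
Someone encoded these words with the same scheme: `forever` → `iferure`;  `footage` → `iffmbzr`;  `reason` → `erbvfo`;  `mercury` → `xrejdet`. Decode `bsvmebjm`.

abstract

f(5)→i(8) and o(14)→f(5) fit y≡17x+1 (mod 26); the inverse of 17 mod 26 is 23. Treating letters as 0–25, the rule is x ↦ 17x + 1 (mod 26).
Reversing it on bsvmebjm: b(1)→23·(1−1)≡0=a; s(18)→23·(18−1)≡1=b; v(21)→23·(21−1)≡18=s; m(12)→23·(12−1)≡19=t; e(4)→23·(4−1)≡17=r; b(1)→23·(1−1)≡0=a; j(9)→23·(9−1)≡2=c; m(12)→23·(12−1)≡19=t (all mod 26).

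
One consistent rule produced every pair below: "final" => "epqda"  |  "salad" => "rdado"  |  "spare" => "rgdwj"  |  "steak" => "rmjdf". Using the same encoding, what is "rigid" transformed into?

wpzpo

This is an affine cipher: with a=0,…,z=25, each position x becomes (21x+3) mod 26.
For rigid: r(17)→21·17+3≡22=w; i(8)→21·8+3≡15=p; g(6)→21·6+3≡25=z; i(8)→21·8+3≡15=p; d(3)→21·3+3≡14=o (all mod 26).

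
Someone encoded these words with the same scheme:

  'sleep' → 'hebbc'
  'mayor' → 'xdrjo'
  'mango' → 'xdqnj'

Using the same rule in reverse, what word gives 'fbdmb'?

weave

This is an affine cipher: with a=0,…,z=25, each position x becomes (19x+3) mod 26.
Reversing it on fbdmb: f(5)→11·(5−3)≡22=w; b(1)→11·(1−3)≡4=e; d(3)→11·(3−3)≡0=a; m(12)→11·(12−3)≡21=v; b(1)→11·(1−3)≡4=e (all mod 26).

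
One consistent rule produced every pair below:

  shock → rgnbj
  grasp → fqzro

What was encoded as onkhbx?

policy

Each letter is shifted forward by 25 in the alphabet (a Caesar shift of +25).
Undoing it on onkhbx: o−25=p, n−25=o, k−25=l, h−25=i, b−25=c, x−25=y.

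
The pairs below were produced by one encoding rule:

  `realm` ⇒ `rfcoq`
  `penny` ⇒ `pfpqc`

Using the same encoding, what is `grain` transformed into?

gsclr

Each letter shifts forward by its position index (0, 1, 2, …) — the shift grows by one for each successive letter.
For grain: g+0=g, r+1=s, a+2=c, i+3=l, n+4=r.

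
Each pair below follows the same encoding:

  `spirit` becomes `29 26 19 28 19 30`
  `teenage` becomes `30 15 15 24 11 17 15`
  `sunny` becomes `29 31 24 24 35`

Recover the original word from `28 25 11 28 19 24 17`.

s is letter #19 and maps to 29: an offset of 10. Letters become their 1-based position plus 10 (so a→11, b→12, …).
Decoding 28 25 11 28 19 24 17: 28→(28−10)÷1=18=r, 25→(25−10)÷1=15=o, 11→(11−10)÷1=1=a, 28→(28−10)÷1=18=r, 19→(19−10)÷1=9=i, 24→(24−10)÷1=14=n, 17→(17−10)÷1=7=g.

roaring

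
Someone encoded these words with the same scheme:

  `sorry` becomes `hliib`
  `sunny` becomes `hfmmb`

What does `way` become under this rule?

dzb

Letters are reflected about the middle of the alphabet (position → 25−position): Atbash.
Applying it to way: w↔d, a↔z, y↔b.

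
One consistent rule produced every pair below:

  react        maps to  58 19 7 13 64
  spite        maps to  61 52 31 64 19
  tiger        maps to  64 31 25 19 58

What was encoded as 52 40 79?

ply

r(#18)→58 and e(#5)→19: differences scale by 3, so n = 3·pos + 4. With a=1..z=26, the number is 3·pos + 4.
Reversing it on 52 40 79: 52→(52−4)÷3=16=p, 40→(40−4)÷3=12=l, 79→(79−4)÷3=25=y.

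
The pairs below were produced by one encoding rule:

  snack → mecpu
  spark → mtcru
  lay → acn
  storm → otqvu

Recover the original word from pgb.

The output letters match the input read backwards, each shifted +2: snack reversed is kcans. Read the word backwards and shift each letter +2.
Reversing it on pgb: shift back: p−2=n, g−2=e, b−2=z → nez; then reverse → zen.

zen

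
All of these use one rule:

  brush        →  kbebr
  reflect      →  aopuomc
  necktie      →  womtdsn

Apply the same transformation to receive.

aomnsfn

The shifts repeat in a cycle of length 3: positions 0,1,… shift by +9, +10, +10, then the pattern repeats.
On receive: r+9=a, e+10=o, c+10=m, e+9=n, i+10=s, v+10=f, e+9=n.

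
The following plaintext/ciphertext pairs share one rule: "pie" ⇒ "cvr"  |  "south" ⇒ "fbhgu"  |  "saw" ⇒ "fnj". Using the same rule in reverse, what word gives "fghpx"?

stuck

Compare letters: p→c is +13, i→v is +13, e→r is +13 — a constant shift. Every letter moves 13 places later in the alphabet, wrapping around z→a.
Reversing it on fghpx: f−13=s, g−13=t, h−13=u, p−13=c, x−13=k.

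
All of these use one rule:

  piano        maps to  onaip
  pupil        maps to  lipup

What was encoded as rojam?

The word is simply reversed.
Decoding rojam: then reverse → major.

major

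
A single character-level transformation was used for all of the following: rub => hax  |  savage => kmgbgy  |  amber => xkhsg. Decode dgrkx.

relax

The output letters match the input read backwards, each shifted +6: rub reversed is bur. The word is reversed, then every letter is shifted forward by 6.
Reversing it on dgrkx: shift back: d−6=x, g−6=a, r−6=l, k−6=e, x−6=r → xaler; then reverse → relax.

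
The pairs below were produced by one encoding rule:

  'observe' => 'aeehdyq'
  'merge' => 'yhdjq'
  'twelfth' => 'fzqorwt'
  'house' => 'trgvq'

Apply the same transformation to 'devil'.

phhlx

It's a Vigenère-style cipher with numeric key [12,3]: position i shifts by key[i mod 2].
Applying it to devil: d+12=p, e+3=h, v+12=h, i+3=l, l+12=x.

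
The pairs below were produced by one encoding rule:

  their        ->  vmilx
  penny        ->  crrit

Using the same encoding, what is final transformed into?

The output letters match the input read backwards, each shifted +4: their reversed is rieht. The word is reversed, then every letter is shifted forward by 4.
On final: reverse → lanif; then shift: l+4=p, a+4=e, n+4=r, i+4=m, f+4=j.

permj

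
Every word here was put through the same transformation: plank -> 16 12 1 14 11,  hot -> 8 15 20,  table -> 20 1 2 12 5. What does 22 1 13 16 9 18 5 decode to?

p is letter #16 and maps to 16: an offset of 0. Letters become their 1-indexed alphabet positions: a=1 … z=26.
Reversing it on 22 1 13 16 9 18 5: 22=v, 1=a, 13=m, 16=p, 9=i, 18=r, 5=e.

vampire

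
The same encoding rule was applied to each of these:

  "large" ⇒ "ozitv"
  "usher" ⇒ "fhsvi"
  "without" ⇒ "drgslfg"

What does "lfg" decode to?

Each pair mirrors across the alphabet (l↔o, a↔z, r↔i): positions sum to 25. Letters are reflected about the middle of the alphabet (position → 25−position): Atbash.
Undoing it on lfg: l↔o, f↔u, g↔t.

out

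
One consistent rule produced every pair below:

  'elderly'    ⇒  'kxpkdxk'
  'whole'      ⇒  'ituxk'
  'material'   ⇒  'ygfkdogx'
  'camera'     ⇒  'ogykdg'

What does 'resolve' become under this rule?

dkeuxhk

Two shifts are in play — +6 for a/e/i/o/u, +12 for every other letter.
Applying it to resolve: r(cons)+12=d, e(vowel)+6=k, s(cons)+12=e, o(vowel)+6=u, l(cons)+12=x, v(cons)+12=h, e(vowel)+6=k.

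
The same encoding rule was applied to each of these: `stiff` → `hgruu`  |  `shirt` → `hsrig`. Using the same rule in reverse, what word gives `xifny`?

crumb

Each pair mirrors across the alphabet (s↔h, t↔g, i↔r): positions sum to 25. This is the alphabet-reversal cipher (Atbash): a becomes z, b becomes y, etc.
Reversing it on xifny: x↔c, i↔r, f↔u, n↔m, y↔b.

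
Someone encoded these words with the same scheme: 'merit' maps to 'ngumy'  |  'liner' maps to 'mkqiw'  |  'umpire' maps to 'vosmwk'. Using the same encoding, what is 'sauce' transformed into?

In merit: m→n is +1, e→g is +2, r→u is +3, i→m is +4 — the shift increases by 1 each position. The shift increases by 1 at each position, starting from +1: 1, 2, 3, ….
On sauce: s+1=t, a+2=c, u+3=x, c+4=g, e+5=j.

tcxgj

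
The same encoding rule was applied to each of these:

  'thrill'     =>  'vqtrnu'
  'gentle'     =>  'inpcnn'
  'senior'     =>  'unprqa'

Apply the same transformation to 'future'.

hdvdtn

A repeating key of period 2 is used — shifts +2, +9 over and over.
On future: f+2=h, u+9=d, t+2=v, u+9=d, r+2=t, e+9=n.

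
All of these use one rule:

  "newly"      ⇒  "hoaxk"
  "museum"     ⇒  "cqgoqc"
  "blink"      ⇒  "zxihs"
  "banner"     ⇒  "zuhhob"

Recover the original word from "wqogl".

quest

n(13)→h(7) and e(4)→o(14) fit y≡5x+20 (mod 26); the inverse of 5 mod 26 is 21. Each letter's alphabet position (a=0..z=25) is mapped through 5·x+20 mod 26 — an affine cipher.
Undoing it on wqogl: w(22)→21·(22−20)≡16=q; q(16)→21·(16−20)≡20=u; o(14)→21·(14−20)≡4=e; g(6)→21·(6−20)≡18=s; l(11)→21·(11−20)≡19=t (all mod 26).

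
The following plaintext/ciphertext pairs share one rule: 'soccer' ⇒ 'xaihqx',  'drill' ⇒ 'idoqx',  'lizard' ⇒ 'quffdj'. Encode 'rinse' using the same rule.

wutxq

It's a Vigenère-style cipher with numeric key [5,12,6]: position i shifts by key[i mod 3].
On rinse: r+5=w, i+12=u, n+6=t, s+5=x, e+12=q.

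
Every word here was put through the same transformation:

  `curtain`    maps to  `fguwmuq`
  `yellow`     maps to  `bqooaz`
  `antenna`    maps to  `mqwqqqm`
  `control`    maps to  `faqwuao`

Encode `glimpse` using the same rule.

Vowels shift forward by 12 and consonants shift forward by 3.
On glimpse: g(cons)+3=j, l(cons)+3=o, i(vowel)+12=u, m(cons)+3=p, p(cons)+3=s, s(cons)+3=v, e(vowel)+12=q.

joupsvq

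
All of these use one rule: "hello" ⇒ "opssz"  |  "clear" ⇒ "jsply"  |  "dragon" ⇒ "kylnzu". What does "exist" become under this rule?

The shift depends on letter class: consonant h→o is +7, but vowel e→p is +11. The rule splits by letter class: vowels +11, consonants +7.
On exist: e(vowel)+11=p, x(cons)+7=e, i(vowel)+11=t, s(cons)+7=z, t(cons)+7=a.

petza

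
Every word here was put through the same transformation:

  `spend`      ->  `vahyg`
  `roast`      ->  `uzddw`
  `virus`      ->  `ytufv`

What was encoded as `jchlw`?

great

Shifts by position in spend: pos 0: s→v (+3), pos 1: p→a (+11), pos 2: e→h (+3), pos 3: n→y (+11) — repeating every 2. It's a Vigenère-style cipher with numeric key [3,11]: position i shifts by key[i mod 2].
Reversing it on jchlw: j−3=g, c−11=r, h−3=e, l−11=a, w−3=t.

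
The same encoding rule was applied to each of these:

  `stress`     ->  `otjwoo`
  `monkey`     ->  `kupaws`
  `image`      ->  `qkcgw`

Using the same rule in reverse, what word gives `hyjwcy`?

s(18)→o(14) and t(19)→t(19) fit y≡5x+2 (mod 26); the inverse of 5 mod 26 is 21. This is an affine cipher: with a=0,…,z=25, each position x becomes (5x+2) mod 26.
Undoing it on hyjwcy: h(7)→21·(7−2)≡1=b; y(24)→21·(24−2)≡20=u; j(9)→21·(9−2)≡17=r; w(22)→21·(22−2)≡4=e; c(2)→21·(2−2)≡0=a; y(24)→21·(24−2)≡20=u (all mod 26).

bureau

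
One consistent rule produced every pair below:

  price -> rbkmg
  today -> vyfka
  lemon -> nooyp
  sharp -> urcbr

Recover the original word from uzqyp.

Shifts by position in price: pos 0: p→r (+2), pos 1: r→b (+10), pos 2: i→k (+2), pos 3: c→m (+10) — repeating every 2. It's a Vigenère-style cipher with numeric key [2,10]: position i shifts by key[i mod 2].
Undoing it on uzqyp: u−2=s, z−10=p, q−2=o, y−10=o, p−2=n.

spoon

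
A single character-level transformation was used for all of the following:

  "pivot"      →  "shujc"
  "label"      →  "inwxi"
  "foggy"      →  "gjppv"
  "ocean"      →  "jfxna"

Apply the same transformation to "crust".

fkltc

p(15)→s(18) and i(8)→h(7) fit y≡9x+13 (mod 26); the inverse of 9 mod 26 is 3. Treating letters as 0–25, the rule is x ↦ 9x + 13 (mod 26).
On crust: c(2)→9·2+13≡5=f; r(17)→9·17+13≡10=k; u(20)→9·20+13≡11=l; s(18)→9·18+13≡19=t; t(19)→9·19+13≡2=c (all mod 26).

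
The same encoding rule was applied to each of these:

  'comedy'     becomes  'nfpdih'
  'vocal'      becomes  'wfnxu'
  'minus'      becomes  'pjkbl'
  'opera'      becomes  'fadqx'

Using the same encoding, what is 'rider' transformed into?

Treating letters as 0–25, the rule is x ↦ 21x + 23 (mod 26).
Applying it to rider: r(17)→21·17+23≡16=q; i(8)→21·8+23≡9=j; d(3)→21·3+23≡8=i; e(4)→21·4+23≡3=d; r(17)→21·17+23≡16=q (all mod 26).

qjidq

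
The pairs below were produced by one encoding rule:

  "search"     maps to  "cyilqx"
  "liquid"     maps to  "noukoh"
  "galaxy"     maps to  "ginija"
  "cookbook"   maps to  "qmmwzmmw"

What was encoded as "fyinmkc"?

jealous

s(18)→c(2) and e(4)→y(24) fit y≡17x+8 (mod 26); the inverse of 17 mod 26 is 23. Each letter's alphabet position (a=0..z=25) is mapped through 17·x+8 mod 26 — an affine cipher.
Decoding fyinmkc: f(5)→23·(5−8)≡9=j; y(24)→23·(24−8)≡4=e; i(8)→23·(8−8)≡0=a; n(13)→23·(13−8)≡11=l; m(12)→23·(12−8)≡14=o; k(10)→23·(10−8)≡20=u; c(2)→23·(2−8)≡18=s (all mod 26).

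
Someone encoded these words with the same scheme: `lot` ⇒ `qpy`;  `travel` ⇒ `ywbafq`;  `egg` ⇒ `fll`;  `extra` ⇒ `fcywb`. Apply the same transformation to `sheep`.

xmffu

The shift depends on letter class: consonant l→q is +5, but vowel o→p is +1. Two shifts are in play — +1 for a/e/i/o/u, +5 for every other letter.
For sheep: s(cons)+5=x, h(cons)+5=m, e(vowel)+1=f, e(vowel)+1=f, p(cons)+5=u.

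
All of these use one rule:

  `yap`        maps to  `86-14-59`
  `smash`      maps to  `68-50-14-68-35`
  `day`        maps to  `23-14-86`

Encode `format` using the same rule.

y(#25)→86 and a(#1)→14: differences scale by 3, so n = 3·pos + 11. Each letter becomes 3×(its alphabet position, a=1..z=26) + 11.
Applying it to format: f=6→29, o=15→56, r=18→65, m=13→50, a=1→14, t=20→71.

29-56-65-50-14-71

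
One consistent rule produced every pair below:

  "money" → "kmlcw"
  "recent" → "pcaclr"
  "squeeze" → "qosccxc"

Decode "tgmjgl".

violin

Each letter is shifted forward by 24 in the alphabet (a Caesar shift of +24).
Decoding tgmjgl: t−24=v, g−24=i, m−24=o, j−24=l, g−24=i, l−24=n.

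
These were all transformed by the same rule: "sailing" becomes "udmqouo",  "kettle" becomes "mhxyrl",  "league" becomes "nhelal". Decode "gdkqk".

eagle

In sailing: s→u is +2, a→d is +3, i→m is +4, l→q is +5 — the shift increases by 1 each position. The shift increases by 1 at each position, starting from +2: 2, 3, 4, ….
Reversing it on gdkqk: g−2=e, d−3=a, k−4=g, q−5=l, k−6=e.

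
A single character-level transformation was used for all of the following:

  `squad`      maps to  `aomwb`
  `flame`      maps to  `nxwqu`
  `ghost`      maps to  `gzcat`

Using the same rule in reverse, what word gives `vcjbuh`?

s(18)→a(0) and q(16)→o(14) fit y≡19x+22 (mod 26); the inverse of 19 mod 26 is 11. Each letter's alphabet position (a=0..z=25) is mapped through 19·x+22 mod 26 — an affine cipher.
Decoding vcjbuh: v(21)→11·(21−22)≡15=p; c(2)→11·(2−22)≡14=o; j(9)→11·(9−22)≡13=n; b(1)→11·(1−22)≡3=d; u(20)→11·(20−22)≡4=e; h(7)→11·(7−22)≡17=r (all mod 26).

ponder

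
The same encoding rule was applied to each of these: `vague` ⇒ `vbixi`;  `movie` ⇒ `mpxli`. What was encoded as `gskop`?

grill

In vague: v→v is +0, a→b is +1, g→i is +2, u→x is +3 — the shift increases by 1 each position. Each letter shifts forward by its position index (0, 1, 2, …) — the shift grows by one for each successive letter.
Undoing it on gskop: g−0=g, s−1=r, k−2=i, o−3=l, p−4=l.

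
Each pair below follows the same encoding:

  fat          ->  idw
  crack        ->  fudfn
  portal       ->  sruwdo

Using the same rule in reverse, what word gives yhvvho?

vessel

Every letter moves 3 places later in the alphabet, wrapping around z→a.
Undoing it on yhvvho: y−3=v, h−3=e, v−3=s, v−3=s, h−3=e, o−3=l.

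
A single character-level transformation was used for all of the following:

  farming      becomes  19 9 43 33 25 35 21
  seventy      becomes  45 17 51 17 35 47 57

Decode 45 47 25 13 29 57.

sticky

f(#6)→19 and a(#1)→9: differences scale by 2, so n = 2·pos + 7. Each letter becomes 2×(its alphabet position, a=1..z=26) + 7.
Reversing it on 45 47 25 13 29 57: 45→(45−7)÷2=19=s, 47→(47−7)÷2=20=t, 25→(25−7)÷2=9=i, 13→(13−7)÷2=3=c, 29→(29−7)÷2=11=k, 57→(57−7)÷2=25=y.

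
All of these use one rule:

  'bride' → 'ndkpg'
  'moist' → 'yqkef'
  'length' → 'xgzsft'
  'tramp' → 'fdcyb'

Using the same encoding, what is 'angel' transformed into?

The shift depends on letter class: consonant b→n is +12, but vowel i→k is +2. Two shifts are in play — +2 for a/e/i/o/u, +12 for every other letter.
For angel: a(vowel)+2=c, n(cons)+12=z, g(cons)+12=s, e(vowel)+2=g, l(cons)+12=x.

czsgx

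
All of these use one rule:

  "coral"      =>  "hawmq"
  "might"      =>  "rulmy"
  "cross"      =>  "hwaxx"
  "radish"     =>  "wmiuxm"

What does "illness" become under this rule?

Two shifts are in play — +12 for a/e/i/o/u, +5 for every other letter.
Applying it to illness: i(vowel)+12=u, l(cons)+5=q, l(cons)+5=q, n(cons)+5=s, e(vowel)+12=q, s(cons)+5=x, s(cons)+5=x.

uqqsqxx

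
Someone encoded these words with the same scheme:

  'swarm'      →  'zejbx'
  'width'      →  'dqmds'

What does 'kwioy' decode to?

dozen

The shift increases by 1 at each position, starting from +7: 7, 8, 9, ….
Undoing it on kwioy: k−7=d, w−8=o, i−9=z, o−10=e, y−11=n.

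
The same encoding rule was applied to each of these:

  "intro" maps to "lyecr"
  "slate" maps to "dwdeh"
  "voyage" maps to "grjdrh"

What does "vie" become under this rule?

The shift depends on letter class: consonant n→y is +11, but vowel i→l is +3. The rule splits by letter class: vowels +3, consonants +11.
For vie: v(cons)+11=g, i(vowel)+3=l, e(vowel)+3=h.

glh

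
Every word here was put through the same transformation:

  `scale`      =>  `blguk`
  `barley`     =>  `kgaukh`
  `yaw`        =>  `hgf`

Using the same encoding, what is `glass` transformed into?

The shift depends on letter class: consonant s→b is +9, but vowel a→g is +6. Vowels shift forward by 6 and consonants shift forward by 9.
Applying it to glass: g(cons)+9=p, l(cons)+9=u, a(vowel)+6=g, s(cons)+9=b, s(cons)+9=b.

pugbb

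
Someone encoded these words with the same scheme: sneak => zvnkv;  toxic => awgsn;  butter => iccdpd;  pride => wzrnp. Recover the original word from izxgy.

In sneak: s→z is +7, n→v is +8, e→n is +9, a→k is +10 — the shift increases by 1 each position. Each letter shifts forward by (position + 7), i.e. 7, 8, 9, … — the shift grows by one for each successive letter.
Decoding izxgy: i−7=b, z−8=r, x−9=o, g−10=w, y−11=n.

brown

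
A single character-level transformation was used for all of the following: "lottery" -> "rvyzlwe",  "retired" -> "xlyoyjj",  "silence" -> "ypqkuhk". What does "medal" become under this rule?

Shifts by position in lottery: pos 0: l→r (+6), pos 1: o→v (+7), pos 2: t→y (+5), pos 3: t→z (+6), pos 4: e→l (+7), pos 5: r→w (+5) — repeating every 3. The shifts repeat in a cycle of length 3: positions 0,1,… shift by +6, +7, +5, then the pattern repeats.
Applying it to medal: m+6=s, e+7=l, d+5=i, a+6=g, l+7=s.

sligs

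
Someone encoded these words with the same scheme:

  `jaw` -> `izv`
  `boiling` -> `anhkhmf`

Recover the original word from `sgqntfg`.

Compare letters: j→i is +25, a→z is +25, w→v is +25 — a constant shift. It's a constant shift of +25 (ROT25).
Undoing it on sgqntfg: s−25=t, g−25=h, q−25=r, n−25=o, t−25=u, f−25=g, g−25=h.

through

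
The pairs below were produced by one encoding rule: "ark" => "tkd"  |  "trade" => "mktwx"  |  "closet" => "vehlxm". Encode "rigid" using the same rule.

kbzbw

Compare letters: a→t is +19, r→k is +19, k→d is +19 — a constant shift. Each letter is shifted forward by 19 in the alphabet (a Caesar shift of +19).
Applying it to rigid: r+19=k, i+19=b, g+19=z, i+19=b, d+19=w.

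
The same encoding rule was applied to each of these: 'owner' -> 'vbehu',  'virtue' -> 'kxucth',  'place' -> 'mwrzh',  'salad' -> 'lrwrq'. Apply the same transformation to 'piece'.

o(14)→v(21) and w(22)→b(1) fit y≡17x+17 (mod 26); the inverse of 17 mod 26 is 23. Treating letters as 0–25, the rule is x ↦ 17x + 17 (mod 26).
Applying it to piece: p(15)→17·15+17≡12=m; i(8)→17·8+17≡23=x; e(4)→17·4+17≡7=h; c(2)→17·2+17≡25=z; e(4)→17·4+17≡7=h (all mod 26).

mxhzh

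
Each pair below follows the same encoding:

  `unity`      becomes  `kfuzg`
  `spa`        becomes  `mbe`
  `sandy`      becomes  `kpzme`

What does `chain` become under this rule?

The output letters match the input read backwards, each shifted +12: unity reversed is ytinu. Read the word backwards and shift each letter +12.
On chain: reverse → niahc; then shift: n+12=z, i+12=u, a+12=m, h+12=t, c+12=o.

zumto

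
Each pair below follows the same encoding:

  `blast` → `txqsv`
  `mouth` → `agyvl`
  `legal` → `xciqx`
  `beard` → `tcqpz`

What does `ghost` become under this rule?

b(1)→t(19) and l(11)→x(23) fit y≡3x+16 (mod 26); the inverse of 3 mod 26 is 9. This is an affine cipher: with a=0,…,z=25, each position x becomes (3x+16) mod 26.
For ghost: g(6)→3·6+16≡8=i; h(7)→3·7+16≡11=l; o(14)→3·14+16≡6=g; s(18)→3·18+16≡18=s; t(19)→3·19+16≡21=v (all mod 26).

ilgsv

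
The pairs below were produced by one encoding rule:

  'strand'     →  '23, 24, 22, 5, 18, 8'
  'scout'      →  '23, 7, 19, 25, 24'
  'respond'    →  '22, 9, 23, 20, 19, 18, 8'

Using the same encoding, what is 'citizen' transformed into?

s is letter #19 and maps to 23: an offset of 4. Letters become their 1-based position plus 4 (so a→5, b→6, …).
Applying it to citizen: c=3→7, i=9→13, t=20→24, i=9→13, z=26→30, e=5→9, n=14→18.

7, 13, 24, 13, 30, 9, 18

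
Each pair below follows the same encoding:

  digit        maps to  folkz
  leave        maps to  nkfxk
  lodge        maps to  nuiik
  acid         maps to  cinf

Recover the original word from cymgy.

It's a Vigenère-style cipher with numeric key [2,6,5]: position i shifts by key[i mod 3].
Undoing it on cymgy: c−2=a, y−6=s, m−5=h, g−2=e, y−6=s.

ashes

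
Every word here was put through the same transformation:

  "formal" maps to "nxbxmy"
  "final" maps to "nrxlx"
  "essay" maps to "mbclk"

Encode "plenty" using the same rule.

In formal: f→n is +8, o→x is +9, r→b is +10, m→x is +11 — the shift increases by 1 each position. The shift increases by 1 at each position, starting from +8: 8, 9, 10, ….
For plenty: p+8=x, l+9=u, e+10=o, n+11=y, t+12=f, y+13=l.

xuoyfl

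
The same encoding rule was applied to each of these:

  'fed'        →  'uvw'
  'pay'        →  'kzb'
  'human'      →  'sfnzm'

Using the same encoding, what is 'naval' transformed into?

Each pair mirrors across the alphabet (f↔u, e↔v, d↔w): positions sum to 25. Each letter is replaced by its mirror in the alphabet: a↔z, b↔y, c↔x, and so on (the Atbash cipher).
For naval: n↔m, a↔z, v↔e, a↔z, l↔o.

mzezo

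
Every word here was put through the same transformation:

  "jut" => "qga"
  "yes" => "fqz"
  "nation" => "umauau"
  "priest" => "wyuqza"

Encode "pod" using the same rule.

wak

The shift depends on letter class: consonant j→q is +7, but vowel u→g is +12. The rule splits by letter class: vowels +12, consonants +7.
For pod: p(cons)+7=w, o(vowel)+12=a, d(cons)+7=k.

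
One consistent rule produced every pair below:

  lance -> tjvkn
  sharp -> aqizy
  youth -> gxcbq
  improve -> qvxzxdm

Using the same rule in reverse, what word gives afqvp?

The shifts repeat in a cycle of length 3: positions 0,1,… shift by +8, +9, +8, then the pattern repeats.
Reversing it on afqvp: a−8=s, f−9=w, q−8=i, v−8=n, p−9=g.

swing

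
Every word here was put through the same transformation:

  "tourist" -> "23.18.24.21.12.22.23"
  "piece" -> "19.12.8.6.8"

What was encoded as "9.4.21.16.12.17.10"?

farming

The number is (letter's place in the alphabet, a=1) + 3.
Reversing it on 9.4.21.16.12.17.10: 9→(9−3)÷1=6=f, 4→(4−3)÷1=1=a, 21→(21−3)÷1=18=r, 16→(16−3)÷1=13=m, 12→(12−3)÷1=9=i, 17→(17−3)÷1=14=n, 10→(10−3)÷1=7=g.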